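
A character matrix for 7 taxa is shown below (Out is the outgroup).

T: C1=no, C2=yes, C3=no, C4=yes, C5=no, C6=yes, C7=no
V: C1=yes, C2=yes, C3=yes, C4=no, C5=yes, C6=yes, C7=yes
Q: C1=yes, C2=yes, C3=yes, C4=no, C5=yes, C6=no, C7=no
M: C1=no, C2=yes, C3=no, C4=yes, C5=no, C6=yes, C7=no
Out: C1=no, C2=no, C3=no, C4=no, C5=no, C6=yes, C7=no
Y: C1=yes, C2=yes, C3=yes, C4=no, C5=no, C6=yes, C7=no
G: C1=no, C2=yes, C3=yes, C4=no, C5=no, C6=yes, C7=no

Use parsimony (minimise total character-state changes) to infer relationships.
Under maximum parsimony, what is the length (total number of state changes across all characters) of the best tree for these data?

7

Character polarity is set by the outgroup: the derived state is whichever differs from the outgroup's state, so for C6 the derived state is 'no', and for the remaining characters it is 'yes'.
Only Q, V, and Y show the derived state 'yes' for C1, supporting them as a clade.
All ingroup taxa share the derived state 'yes' for C2; it defines the ingroup but does not resolve relationships within it.
C3: derived state 'yes' in G, Q, V, and Y only — synapomorphy for {G, Q, V, Y}.
C4: derived state 'yes' in M and T only — synapomorphy for {M, T}.
C5 (derived state 'yes') is shared by Q and V — a synapomorphy uniting that clade.
C6 (derived state 'no') is unique to Q (autapomorphy; uninformative for grouping).
C7 (derived state 'yes') is unique to V (autapomorphy; uninformative for grouping).
Most parsimonious ingroup topology: (((Y,(V,Q)),G),(T,M)).
Changes per character on this tree: C1: 1; C2: 1; C3: 1; C4: 1; C5: 1; C6: 1; C7: 1.
Total = 7.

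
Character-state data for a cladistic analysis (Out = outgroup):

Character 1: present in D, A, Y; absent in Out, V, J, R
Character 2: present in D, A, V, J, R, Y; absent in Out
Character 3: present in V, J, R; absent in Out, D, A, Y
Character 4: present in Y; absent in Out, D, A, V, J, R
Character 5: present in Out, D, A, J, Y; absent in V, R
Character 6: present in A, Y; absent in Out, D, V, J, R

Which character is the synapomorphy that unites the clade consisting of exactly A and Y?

Character 6

Character polarity is set by the outgroup: the derived state is whichever differs from the outgroup's state, so for Character 5 the derived state is 'absent', and for the remaining characters it is 'present'.
Character 1: derived state 'present' in A, D, and Y only — synapomorphy for {A, D, Y}.
All ingroup taxa share the derived state 'present' for Character 2; it defines the ingroup but does not resolve relationships within it.
Only J, R, and V show the derived state 'present' for Character 3, supporting them as a clade.
Character 4: derived state 'present' in Y only — an autapomorphy, so it tells us nothing about relationships among taxa.
Character 5 (derived state 'absent') is shared by R and V — a synapomorphy uniting that clade.
Only A and Y show the derived state 'present' for Character 6, supporting them as a clade.
Most parsimonious ingroup topology: ((D,(A,Y)),((V,R),J)).
The clade {A, Y} is supported by Character 6: its derived state 'present' occurs in exactly those taxa and in no other taxon (including the outgroup).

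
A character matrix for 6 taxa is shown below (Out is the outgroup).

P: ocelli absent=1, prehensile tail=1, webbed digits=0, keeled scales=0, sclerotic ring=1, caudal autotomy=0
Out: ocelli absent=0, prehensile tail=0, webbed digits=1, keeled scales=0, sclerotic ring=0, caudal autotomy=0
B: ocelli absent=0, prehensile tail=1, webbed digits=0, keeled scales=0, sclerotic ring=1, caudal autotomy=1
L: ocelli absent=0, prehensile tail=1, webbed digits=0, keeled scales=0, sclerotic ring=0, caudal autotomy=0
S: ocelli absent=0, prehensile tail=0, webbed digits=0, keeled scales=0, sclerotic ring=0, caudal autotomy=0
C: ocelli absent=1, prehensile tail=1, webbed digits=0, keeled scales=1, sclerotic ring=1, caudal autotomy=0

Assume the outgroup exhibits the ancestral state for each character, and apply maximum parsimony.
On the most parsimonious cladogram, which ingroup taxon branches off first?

Character polarity is set by the outgroup: the derived state is whichever differs from the outgroup's state, so for webbed digits the derived state is '0', and for the remaining characters it is '1'.
Only C and P show the derived state '1' for ocelli absent, supporting them as a clade.
Only B, C, L, and P show the derived state '1' for prehensile tail, supporting them as a clade.
webbed digits (derived state '0') is shared by all ingroup taxa — unites the whole ingroup.
keeled scales (derived state '1') is unique to C (autapomorphy; uninformative for grouping).
sclerotic ring: derived state '1' in B, C, and P only — synapomorphy for {B, C, P}.
caudal autotomy: derived state '1' in B only — an autapomorphy, so it tells us nothing about relationships among taxa.
Most parsimonious ingroup topology: ((L,((P,C),B)),S).
S is sister to the clade containing all other ingroup taxa, so it is the earliest-diverging (most basal) ingroup lineage.

S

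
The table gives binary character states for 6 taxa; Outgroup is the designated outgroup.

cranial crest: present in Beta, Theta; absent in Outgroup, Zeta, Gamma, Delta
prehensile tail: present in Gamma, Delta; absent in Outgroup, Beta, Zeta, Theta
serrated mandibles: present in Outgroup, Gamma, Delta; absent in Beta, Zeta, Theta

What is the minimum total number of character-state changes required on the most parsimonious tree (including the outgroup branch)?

3

Character polarity is set by the outgroup: the derived state is whichever differs from the outgroup's state, so for serrated mandibles the derived state is 'absent', and for the remaining characters it is 'present'.
Only Beta and Theta show the derived state 'present' for cranial crest, supporting them as a clade.
prehensile tail: derived state 'present' in Delta and Gamma only — synapomorphy for {Delta, Gamma}.
Only Beta, Theta, and Zeta show the derived state 'absent' for serrated mandibles, supporting them as a clade.
Most parsimonious ingroup topology: (((Beta,Theta),Zeta),(Gamma,Delta)).
Changes per character on this tree: cranial crest: 1; prehensile tail: 1; serrated mandibles: 1.
Total = 3.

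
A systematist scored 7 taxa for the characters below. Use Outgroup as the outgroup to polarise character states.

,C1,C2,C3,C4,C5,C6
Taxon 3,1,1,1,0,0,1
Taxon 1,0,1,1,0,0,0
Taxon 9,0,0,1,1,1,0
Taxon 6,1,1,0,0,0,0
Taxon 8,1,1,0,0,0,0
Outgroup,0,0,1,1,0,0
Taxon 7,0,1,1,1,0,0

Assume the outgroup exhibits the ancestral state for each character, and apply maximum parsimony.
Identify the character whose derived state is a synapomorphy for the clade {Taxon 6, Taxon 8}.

C3

Character polarity is set by the outgroup: the derived state is whichever differs from the outgroup's state, so for C3, C4 the derived state is '0', and for the remaining characters it is '1'.
Only Taxon 3, Taxon 6, and Taxon 8 show the derived state '1' for C1, supporting them as a clade.
C2: derived state '1' in Taxon 1, Taxon 3, Taxon 6, Taxon 7, and Taxon 8 only — synapomorphy for {Taxon 1, Taxon 3, Taxon 6, Taxon 7, Taxon 8}.
C3 (derived state '0') is shared by Taxon 6 and Taxon 8 — a synapomorphy uniting that clade.
C4 (derived state '0') is shared by Taxon 1, Taxon 3, Taxon 6, and Taxon 8 — a synapomorphy uniting that clade.
C5: derived state '1' in Taxon 9 only — an autapomorphy, so it tells us nothing about relationships among taxa.
C6: derived state '1' in Taxon 3 only — an autapomorphy, so it tells us nothing about relationships among taxa.
Most parsimonious ingroup topology: ((Taxon 7,((Taxon 3,(Taxon 8,Taxon 6)),Taxon 1)),Taxon 9).
The clade {Taxon 6, Taxon 8} is supported by C3: its derived state '0' occurs in exactly those taxa and in no other taxon (including the outgroup).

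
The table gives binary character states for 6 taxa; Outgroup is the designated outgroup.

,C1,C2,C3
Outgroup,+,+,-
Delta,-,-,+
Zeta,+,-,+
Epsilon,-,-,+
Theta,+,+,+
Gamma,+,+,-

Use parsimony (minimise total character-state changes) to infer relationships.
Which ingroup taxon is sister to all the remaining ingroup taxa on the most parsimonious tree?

Gamma

Character polarity is set by the outgroup: the derived state is whichever differs from the outgroup's state, so for C1, C2 the derived state is '-', and for the remaining characters it is '+'.
C1: derived state '-' in Delta and Epsilon only — synapomorphy for {Delta, Epsilon}.
Only Delta, Epsilon, and Zeta show the derived state '-' for C2, supporting them as a clade.
Only Delta, Epsilon, Theta, and Zeta show the derived state '+' for C3, supporting them as a clade.
Most parsimonious ingroup topology: ((((Delta,Epsilon),Zeta),Theta),Gamma).
Gamma is sister to the clade containing all other ingroup taxa, so it is the earliest-diverging (most basal) ingroup lineage.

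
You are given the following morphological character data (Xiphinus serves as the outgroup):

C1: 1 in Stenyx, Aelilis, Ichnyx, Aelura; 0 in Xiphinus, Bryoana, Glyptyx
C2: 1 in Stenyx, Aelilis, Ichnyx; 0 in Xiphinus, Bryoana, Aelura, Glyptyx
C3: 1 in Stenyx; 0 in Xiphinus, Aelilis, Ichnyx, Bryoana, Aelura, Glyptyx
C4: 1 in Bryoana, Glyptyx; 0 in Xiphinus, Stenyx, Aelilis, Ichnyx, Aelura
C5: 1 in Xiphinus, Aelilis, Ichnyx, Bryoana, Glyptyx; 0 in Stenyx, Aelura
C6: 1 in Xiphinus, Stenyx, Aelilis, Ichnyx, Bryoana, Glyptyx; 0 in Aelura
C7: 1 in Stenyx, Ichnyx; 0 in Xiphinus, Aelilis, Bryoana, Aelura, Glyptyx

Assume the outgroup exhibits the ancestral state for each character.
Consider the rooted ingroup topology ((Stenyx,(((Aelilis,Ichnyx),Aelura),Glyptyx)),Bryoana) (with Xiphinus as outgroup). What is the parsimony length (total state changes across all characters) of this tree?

Map each character onto ((Stenyx,(((Aelilis,Ichnyx),Aelura),Glyptyx)),Bryoana) (rooted by Xiphinus) and count the minimum state changes it requires (Fitch parsimony):
C1: 2; C2: 2; C3: 1; C4: 2; C5: 2; C6: 1; C7: 2.
Total tree length = 12.

12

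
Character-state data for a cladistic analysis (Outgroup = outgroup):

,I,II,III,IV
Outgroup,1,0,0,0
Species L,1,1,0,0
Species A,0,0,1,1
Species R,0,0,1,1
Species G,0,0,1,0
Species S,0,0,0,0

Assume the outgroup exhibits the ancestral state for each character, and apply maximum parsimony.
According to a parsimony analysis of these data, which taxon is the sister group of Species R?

Character polarity is set by the outgroup: the derived state is whichever differs from the outgroup's state, so for I the derived state is '0', and for the remaining characters it is '1'.
I (derived state '0') is shared by Species A, Species G, Species R, and Species S — a synapomorphy uniting that clade.
II (derived state '1') is unique to Species L (autapomorphy; uninformative for grouping).
III: derived state '1' in Species A, Species G, and Species R only — synapomorphy for {Species A, Species G, Species R}.
IV (derived state '1') is shared by Species A and Species R — a synapomorphy uniting that clade.
Most parsimonious ingroup topology: (Species L,(((Species A,Species R),Species G),Species S)).
Species R and Species A form a cherry on this tree, so they are sister taxa.

Species A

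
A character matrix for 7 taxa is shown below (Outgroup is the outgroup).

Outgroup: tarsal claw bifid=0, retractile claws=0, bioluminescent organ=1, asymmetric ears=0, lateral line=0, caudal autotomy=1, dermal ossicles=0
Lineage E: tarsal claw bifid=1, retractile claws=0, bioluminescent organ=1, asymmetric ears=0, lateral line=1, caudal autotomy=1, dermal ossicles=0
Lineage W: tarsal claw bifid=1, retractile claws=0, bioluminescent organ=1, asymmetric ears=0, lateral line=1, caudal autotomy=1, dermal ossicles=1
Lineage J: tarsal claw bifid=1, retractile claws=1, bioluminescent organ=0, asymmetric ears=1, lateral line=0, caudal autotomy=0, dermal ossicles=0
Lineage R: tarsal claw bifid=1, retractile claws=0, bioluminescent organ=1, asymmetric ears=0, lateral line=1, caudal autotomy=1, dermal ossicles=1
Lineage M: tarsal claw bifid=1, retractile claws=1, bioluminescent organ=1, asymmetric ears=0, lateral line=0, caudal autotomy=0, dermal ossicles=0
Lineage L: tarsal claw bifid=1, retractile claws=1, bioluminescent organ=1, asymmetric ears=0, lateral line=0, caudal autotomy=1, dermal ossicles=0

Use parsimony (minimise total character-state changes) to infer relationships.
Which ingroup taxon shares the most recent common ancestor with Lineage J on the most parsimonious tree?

Character polarity is set by the outgroup: the derived state is whichever differs from the outgroup's state, so for bioluminescent organ, caudal autotomy the derived state is '0', and for the remaining characters it is '1'.
tarsal claw bifid (derived state '1') is shared by all ingroup taxa — unites the whole ingroup.
Only Lineage J, Lineage L, and Lineage M show the derived state '1' for retractile claws, supporting them as a clade.
bioluminescent organ: derived state '0' in Lineage J only — an autapomorphy, so it tells us nothing about relationships among taxa.
asymmetric ears (derived state '1') is unique to Lineage J (autapomorphy; uninformative for grouping).
lateral line: derived state '1' in Lineage E, Lineage R, and Lineage W only — synapomorphy for {Lineage E, Lineage R, Lineage W}.
Only Lineage J and Lineage M show the derived state '0' for caudal autotomy, supporting them as a clade.
dermal ossicles (derived state '1') is shared by Lineage R and Lineage W — a synapomorphy uniting that clade.
Most parsimonious ingroup topology: ((Lineage E,(Lineage W,Lineage R)),((Lineage J,Lineage M),Lineage L)).
Lineage J and Lineage M form a cherry on this tree, so they are sister taxa.

Lineage M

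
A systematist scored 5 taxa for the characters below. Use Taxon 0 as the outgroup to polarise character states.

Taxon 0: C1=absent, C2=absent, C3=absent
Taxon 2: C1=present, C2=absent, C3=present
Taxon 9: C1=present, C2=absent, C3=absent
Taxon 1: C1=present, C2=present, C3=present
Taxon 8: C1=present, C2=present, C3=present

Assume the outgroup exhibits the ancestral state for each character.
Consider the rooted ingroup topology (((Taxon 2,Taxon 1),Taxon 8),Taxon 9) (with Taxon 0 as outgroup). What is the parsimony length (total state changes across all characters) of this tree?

4

Map each character onto (((Taxon 2,Taxon 1),Taxon 8),Taxon 9) (rooted by Taxon 0) and count the minimum state changes it requires (Fitch parsimony):
C1: 1; C2: 2; C3: 1.
Total tree length = 4.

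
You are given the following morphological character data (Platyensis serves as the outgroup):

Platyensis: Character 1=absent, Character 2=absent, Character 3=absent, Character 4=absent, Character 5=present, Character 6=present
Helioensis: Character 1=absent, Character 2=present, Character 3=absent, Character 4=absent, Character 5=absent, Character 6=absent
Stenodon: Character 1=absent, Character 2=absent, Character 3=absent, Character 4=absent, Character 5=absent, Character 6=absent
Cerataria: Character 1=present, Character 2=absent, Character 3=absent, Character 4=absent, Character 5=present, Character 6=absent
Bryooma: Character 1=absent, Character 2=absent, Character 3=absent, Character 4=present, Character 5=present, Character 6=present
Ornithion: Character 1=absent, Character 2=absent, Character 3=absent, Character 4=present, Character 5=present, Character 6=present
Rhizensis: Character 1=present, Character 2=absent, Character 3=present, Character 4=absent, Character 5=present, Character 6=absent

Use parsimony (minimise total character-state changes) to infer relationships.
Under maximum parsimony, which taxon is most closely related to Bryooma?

Character polarity is set by the outgroup: the derived state is whichever differs from the outgroup's state, so for Character 5, Character 6 the derived state is 'absent', and for the remaining characters it is 'present'.
Character 1 (derived state 'present') is shared by Cerataria and Rhizensis — a synapomorphy uniting that clade.
Character 2: derived state 'present' in Helioensis only — an autapomorphy, so it tells us nothing about relationships among taxa.
Character 3: derived state 'present' in Rhizensis only — an autapomorphy, so it tells us nothing about relationships among taxa.
Only Bryooma and Ornithion show the derived state 'present' for Character 4, supporting them as a clade.
Only Helioensis and Stenodon show the derived state 'absent' for Character 5, supporting them as a clade.
Character 6: derived state 'absent' in Cerataria, Helioensis, Rhizensis, and Stenodon only — synapomorphy for {Cerataria, Helioensis, Rhizensis, Stenodon}.
Most parsimonious ingroup topology: (((Helioensis,Stenodon),(Cerataria,Rhizensis)),(Bryooma,Ornithion)).
Bryooma and Ornithion form a cherry on this tree, so they are sister taxa.

Ornithion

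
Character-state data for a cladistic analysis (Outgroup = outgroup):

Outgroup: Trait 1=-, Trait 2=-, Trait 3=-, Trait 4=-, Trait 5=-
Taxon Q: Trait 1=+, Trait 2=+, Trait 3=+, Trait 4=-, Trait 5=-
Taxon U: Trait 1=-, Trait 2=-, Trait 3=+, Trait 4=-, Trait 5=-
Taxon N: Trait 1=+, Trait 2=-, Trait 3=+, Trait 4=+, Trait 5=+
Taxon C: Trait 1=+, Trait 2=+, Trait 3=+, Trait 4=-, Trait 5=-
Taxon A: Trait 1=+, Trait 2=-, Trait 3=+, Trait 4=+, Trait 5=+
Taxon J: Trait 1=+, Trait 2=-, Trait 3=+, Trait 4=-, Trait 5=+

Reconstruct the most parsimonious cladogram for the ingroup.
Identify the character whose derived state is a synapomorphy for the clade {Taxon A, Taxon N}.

The outgroup has state '-' for every character, so '+' is the derived state throughout.
Only Taxon A, Taxon C, Taxon J, Taxon N, and Taxon Q show the derived state '+' for Trait 1, supporting them as a clade.
Trait 2 (derived state '+') is shared by Taxon C and Taxon Q — a synapomorphy uniting that clade.
All ingroup taxa share the derived state '+' for Trait 3; it defines the ingroup but does not resolve relationships within it.
Trait 4 (derived state '+') is shared by Taxon A and Taxon N — a synapomorphy uniting that clade.
Trait 5: derived state '+' in Taxon A, Taxon J, and Taxon N only — synapomorphy for {Taxon A, Taxon J, Taxon N}.
Most parsimonious ingroup topology: (((Taxon Q,Taxon C),((Taxon N,Taxon A),Taxon J)),Taxon U).
The clade {Taxon A, Taxon N} is supported by Trait 4: its derived state '+' occurs in exactly those taxa and in no other taxon (including the outgroup).

Trait 4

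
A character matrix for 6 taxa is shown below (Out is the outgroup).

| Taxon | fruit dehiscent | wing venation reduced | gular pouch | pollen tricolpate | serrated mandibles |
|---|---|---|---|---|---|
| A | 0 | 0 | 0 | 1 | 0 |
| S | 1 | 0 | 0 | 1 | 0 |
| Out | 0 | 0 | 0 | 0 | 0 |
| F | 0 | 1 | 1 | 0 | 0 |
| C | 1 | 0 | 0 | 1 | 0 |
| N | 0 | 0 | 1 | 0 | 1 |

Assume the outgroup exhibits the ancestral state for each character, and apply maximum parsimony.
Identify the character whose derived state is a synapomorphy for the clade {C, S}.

The outgroup has state '0' for every character, so '1' is the derived state throughout.
fruit dehiscent (derived state '1') is shared by C and S — a synapomorphy uniting that clade.
wing venation reduced: derived state '1' in F only — an autapomorphy, so it tells us nothing about relationships among taxa.
gular pouch (derived state '1') is shared by F and N — a synapomorphy uniting that clade.
pollen tricolpate: derived state '1' in A, C, and S only — synapomorphy for {A, C, S}.
serrated mandibles: derived state '1' in N only — an autapomorphy, so it tells us nothing about relationships among taxa.
Most parsimonious ingroup topology: ((N,F),((C,S),A)).
The clade {C, S} is supported by fruit dehiscent: its derived state '1' occurs in exactly those taxa and in no other taxon (including the outgroup).

fruit dehiscent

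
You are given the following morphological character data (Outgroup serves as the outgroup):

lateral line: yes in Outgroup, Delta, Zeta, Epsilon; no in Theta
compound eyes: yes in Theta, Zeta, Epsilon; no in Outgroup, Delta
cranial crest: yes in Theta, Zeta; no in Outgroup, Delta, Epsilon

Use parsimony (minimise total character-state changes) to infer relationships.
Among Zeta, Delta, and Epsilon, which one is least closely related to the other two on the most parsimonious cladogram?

Character polarity is set by the outgroup: the derived state is whichever differs from the outgroup's state, so for lateral line the derived state is 'no', and for the remaining characters it is 'yes'.
lateral line: derived state 'no' in Theta only — an autapomorphy, so it tells us nothing about relationships among taxa.
Only Epsilon, Theta, and Zeta show the derived state 'yes' for compound eyes, supporting them as a clade.
cranial crest (derived state 'yes') is shared by Theta and Zeta — a synapomorphy uniting that clade.
Most parsimonious ingroup topology: (Delta,((Theta,Zeta),Epsilon)).
Epsilon and Zeta share a more recent common ancestor with each other than either does with Delta, so Delta is the least closely related of the three.

Delta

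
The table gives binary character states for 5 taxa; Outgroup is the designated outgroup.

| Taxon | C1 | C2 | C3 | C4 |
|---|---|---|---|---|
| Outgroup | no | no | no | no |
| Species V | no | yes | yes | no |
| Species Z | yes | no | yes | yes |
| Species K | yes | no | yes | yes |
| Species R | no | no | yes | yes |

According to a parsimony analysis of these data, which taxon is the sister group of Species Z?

Species K

The outgroup has state 'no' for every character, so 'yes' is the derived state throughout.
C1: derived state 'yes' in Species K and Species Z only — synapomorphy for {Species K, Species Z}.
C2: derived state 'yes' in Species V only — an autapomorphy, so it tells us nothing about relationships among taxa.
C3 (derived state 'yes') is shared by all ingroup taxa — unites the whole ingroup.
C4 (derived state 'yes') is shared by Species K, Species R, and Species Z — a synapomorphy uniting that clade.
Most parsimonious ingroup topology: (Species V,((Species Z,Species K),Species R)).
Species Z and Species K form a cherry on this tree, so they are sister taxa.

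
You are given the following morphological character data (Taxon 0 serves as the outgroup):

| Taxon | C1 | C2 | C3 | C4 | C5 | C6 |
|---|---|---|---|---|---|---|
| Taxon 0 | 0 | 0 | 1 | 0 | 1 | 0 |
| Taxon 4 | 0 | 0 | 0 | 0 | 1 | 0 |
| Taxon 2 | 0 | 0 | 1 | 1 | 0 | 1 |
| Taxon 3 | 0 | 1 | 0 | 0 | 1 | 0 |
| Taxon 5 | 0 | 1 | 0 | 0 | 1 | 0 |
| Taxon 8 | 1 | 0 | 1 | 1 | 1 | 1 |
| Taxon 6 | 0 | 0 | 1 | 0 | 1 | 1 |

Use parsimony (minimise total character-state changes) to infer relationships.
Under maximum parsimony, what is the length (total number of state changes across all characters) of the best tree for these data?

6

Character polarity is set by the outgroup: the derived state is whichever differs from the outgroup's state, so for C3, C5 the derived state is '0', and for the remaining characters it is '1'.
C1: derived state '1' in Taxon 8 only — an autapomorphy, so it tells us nothing about relationships among taxa.
C2 (derived state '1') is shared by Taxon 3 and Taxon 5 — a synapomorphy uniting that clade.
C3 (derived state '0') is shared by Taxon 3, Taxon 4, and Taxon 5 — a synapomorphy uniting that clade.
C4: derived state '1' in Taxon 2 and Taxon 8 only — synapomorphy for {Taxon 2, Taxon 8}.
C5: derived state '0' in Taxon 2 only — an autapomorphy, so it tells us nothing about relationships among taxa.
C6: derived state '1' in Taxon 2, Taxon 6, and Taxon 8 only — synapomorphy for {Taxon 2, Taxon 6, Taxon 8}.
Most parsimonious ingroup topology: ((Taxon 4,(Taxon 3,Taxon 5)),((Taxon 2,Taxon 8),Taxon 6)).
Changes per character on this tree: C1: 1; C2: 1; C3: 1; C4: 1; C5: 1; C6: 1.
Total = 6.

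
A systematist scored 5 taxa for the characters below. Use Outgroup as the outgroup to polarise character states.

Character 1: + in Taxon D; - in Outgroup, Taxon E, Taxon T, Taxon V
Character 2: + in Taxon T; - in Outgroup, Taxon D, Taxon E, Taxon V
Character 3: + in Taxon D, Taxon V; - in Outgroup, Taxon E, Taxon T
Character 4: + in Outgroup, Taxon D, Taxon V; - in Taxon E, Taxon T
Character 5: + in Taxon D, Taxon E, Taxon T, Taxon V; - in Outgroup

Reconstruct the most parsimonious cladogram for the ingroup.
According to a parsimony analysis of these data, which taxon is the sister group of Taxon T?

Taxon E

Character polarity is set by the outgroup: the derived state is whichever differs from the outgroup's state, so for Character 4 the derived state is '-', and for the remaining characters it is '+'.
Character 1 (derived state '+') is unique to Taxon D (autapomorphy; uninformative for grouping).
Character 2: derived state '+' in Taxon T only — an autapomorphy, so it tells us nothing about relationships among taxa.
Character 3: derived state '+' in Taxon D and Taxon V only — synapomorphy for {Taxon D, Taxon V}.
Only Taxon E and Taxon T show the derived state '-' for Character 4, supporting them as a clade.
Character 5 (derived state '+') is shared by all ingroup taxa — unites the whole ingroup.
Most parsimonious ingroup topology: ((Taxon D,Taxon V),(Taxon E,Taxon T)).
Taxon T and Taxon E form a cherry on this tree, so they are sister taxa.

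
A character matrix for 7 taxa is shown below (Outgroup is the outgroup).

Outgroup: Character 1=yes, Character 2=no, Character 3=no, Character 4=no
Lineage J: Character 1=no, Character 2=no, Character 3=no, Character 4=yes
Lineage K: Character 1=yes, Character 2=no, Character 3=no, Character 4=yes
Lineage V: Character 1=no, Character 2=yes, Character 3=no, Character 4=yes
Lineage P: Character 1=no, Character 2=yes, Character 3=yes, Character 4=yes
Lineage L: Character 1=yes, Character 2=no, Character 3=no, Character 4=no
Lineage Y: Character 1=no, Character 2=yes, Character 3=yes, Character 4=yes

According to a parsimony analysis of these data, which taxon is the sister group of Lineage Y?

Lineage P

Character polarity is set by the outgroup: the derived state is whichever differs from the outgroup's state, so for Character 1 the derived state is 'no', and for the remaining characters it is 'yes'.
Character 1 (derived state 'no') is shared by Lineage J, Lineage P, Lineage V, and Lineage Y — a synapomorphy uniting that clade.
Character 2 (derived state 'yes') is shared by Lineage P, Lineage V, and Lineage Y — a synapomorphy uniting that clade.
Character 3 (derived state 'yes') is shared by Lineage P and Lineage Y — a synapomorphy uniting that clade.
Character 4: derived state 'yes' in Lineage J, Lineage K, Lineage P, Lineage V, and Lineage Y only — synapomorphy for {Lineage J, Lineage K, Lineage P, Lineage V, Lineage Y}.
Most parsimonious ingroup topology: (((Lineage J,(Lineage V,(Lineage P,Lineage Y))),Lineage K),Lineage L).
Lineage Y and Lineage P form a cherry on this tree, so they are sister taxa.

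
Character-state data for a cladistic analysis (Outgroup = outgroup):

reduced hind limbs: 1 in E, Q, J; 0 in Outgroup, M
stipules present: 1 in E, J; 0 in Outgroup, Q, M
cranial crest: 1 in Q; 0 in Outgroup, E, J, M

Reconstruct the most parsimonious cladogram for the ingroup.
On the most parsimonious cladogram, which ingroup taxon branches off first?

The outgroup has state '0' for every character, so '1' is the derived state throughout.
Only E, J, and Q show the derived state '1' for reduced hind limbs, supporting them as a clade.
Only E and J show the derived state '1' for stipules present, supporting them as a clade.
cranial crest (derived state '1') is unique to Q (autapomorphy; uninformative for grouping).
Most parsimonious ingroup topology: (((E,J),Q),M).
M is sister to the clade containing all other ingroup taxa, so it is the earliest-diverging (most basal) ingroup lineage.

M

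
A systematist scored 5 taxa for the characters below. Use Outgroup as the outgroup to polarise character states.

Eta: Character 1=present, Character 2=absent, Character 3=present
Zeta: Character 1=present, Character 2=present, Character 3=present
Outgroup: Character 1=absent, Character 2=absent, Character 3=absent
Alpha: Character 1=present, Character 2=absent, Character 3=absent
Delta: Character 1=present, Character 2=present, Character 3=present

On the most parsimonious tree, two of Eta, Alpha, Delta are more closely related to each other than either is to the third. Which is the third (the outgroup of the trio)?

The outgroup has state 'absent' for every character, so 'present' is the derived state throughout.
All ingroup taxa share the derived state 'present' for Character 1; it defines the ingroup but does not resolve relationships within it.
Character 2: derived state 'present' in Delta and Zeta only — synapomorphy for {Delta, Zeta}.
Only Delta, Eta, and Zeta show the derived state 'present' for Character 3, supporting them as a clade.
Most parsimonious ingroup topology: (((Zeta,Delta),Eta),Alpha).
Eta and Delta share a more recent common ancestor with each other than either does with Alpha, so Alpha is the least closely related of the three.

Alpha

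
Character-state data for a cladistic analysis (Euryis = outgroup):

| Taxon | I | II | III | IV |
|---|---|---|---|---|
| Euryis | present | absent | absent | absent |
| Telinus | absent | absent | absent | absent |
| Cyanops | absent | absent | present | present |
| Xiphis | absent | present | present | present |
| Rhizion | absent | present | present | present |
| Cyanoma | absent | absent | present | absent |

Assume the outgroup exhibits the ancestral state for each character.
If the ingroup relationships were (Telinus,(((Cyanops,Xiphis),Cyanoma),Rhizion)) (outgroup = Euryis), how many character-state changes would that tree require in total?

6

Map each character onto (Telinus,(((Cyanops,Xiphis),Cyanoma),Rhizion)) (rooted by Euryis) and count the minimum state changes it requires (Fitch parsimony):
I: 1; II: 2; III: 1; IV: 2.
Total tree length = 6.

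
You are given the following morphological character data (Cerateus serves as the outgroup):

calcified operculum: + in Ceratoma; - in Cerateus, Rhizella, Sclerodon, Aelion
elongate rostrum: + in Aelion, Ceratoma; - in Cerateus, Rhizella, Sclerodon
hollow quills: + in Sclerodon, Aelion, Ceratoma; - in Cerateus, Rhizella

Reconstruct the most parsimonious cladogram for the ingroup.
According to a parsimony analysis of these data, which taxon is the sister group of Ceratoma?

Aelion

The outgroup has state '-' for every character, so '+' is the derived state throughout.
calcified operculum (derived state '+') is unique to Ceratoma (autapomorphy; uninformative for grouping).
elongate rostrum (derived state '+') is shared by Aelion and Ceratoma — a synapomorphy uniting that clade.
hollow quills: derived state '+' in Aelion, Ceratoma, and Sclerodon only — synapomorphy for {Aelion, Ceratoma, Sclerodon}.
Most parsimonious ingroup topology: (Rhizella,(Sclerodon,(Aelion,Ceratoma))).
Ceratoma and Aelion form a cherry on this tree, so they are sister taxa.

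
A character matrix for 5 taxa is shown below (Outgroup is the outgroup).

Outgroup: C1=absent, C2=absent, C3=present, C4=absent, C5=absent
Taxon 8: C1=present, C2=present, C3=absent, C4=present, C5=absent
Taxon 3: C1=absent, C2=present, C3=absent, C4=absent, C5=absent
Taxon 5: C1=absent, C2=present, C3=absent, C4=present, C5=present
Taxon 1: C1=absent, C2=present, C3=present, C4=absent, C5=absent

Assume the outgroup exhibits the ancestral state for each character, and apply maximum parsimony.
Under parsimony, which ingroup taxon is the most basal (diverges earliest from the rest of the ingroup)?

Character polarity is set by the outgroup: the derived state is whichever differs from the outgroup's state, so for C3 the derived state is 'absent', and for the remaining characters it is 'present'.
C1 (derived state 'present') is unique to Taxon 8 (autapomorphy; uninformative for grouping).
All ingroup taxa share the derived state 'present' for C2; it defines the ingroup but does not resolve relationships within it.
C3 (derived state 'absent') is shared by Taxon 3, Taxon 5, and Taxon 8 — a synapomorphy uniting that clade.
C4 (derived state 'present') is shared by Taxon 5 and Taxon 8 — a synapomorphy uniting that clade.
C5 (derived state 'present') is unique to Taxon 5 (autapomorphy; uninformative for grouping).
Most parsimonious ingroup topology: (((Taxon 8,Taxon 5),Taxon 3),Taxon 1).
Taxon 1 is sister to the clade containing all other ingroup taxa, so it is the earliest-diverging (most basal) ingroup lineage.

Taxon 1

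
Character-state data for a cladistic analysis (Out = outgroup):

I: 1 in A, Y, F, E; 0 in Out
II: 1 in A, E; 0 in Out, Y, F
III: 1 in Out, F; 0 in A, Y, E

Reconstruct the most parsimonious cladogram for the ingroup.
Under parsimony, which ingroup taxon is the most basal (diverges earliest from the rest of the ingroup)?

Character polarity is set by the outgroup: the derived state is whichever differs from the outgroup's state, so for III the derived state is '0', and for the remaining characters it is '1'.
All ingroup taxa share the derived state '1' for I; it defines the ingroup but does not resolve relationships within it.
Only A and E show the derived state '1' for II, supporting them as a clade.
III: derived state '0' in A, E, and Y only — synapomorphy for {A, E, Y}.
Most parsimonious ingroup topology: (((A,E),Y),F).
F is sister to the clade containing all other ingroup taxa, so it is the earliest-diverging (most basal) ingroup lineage.

F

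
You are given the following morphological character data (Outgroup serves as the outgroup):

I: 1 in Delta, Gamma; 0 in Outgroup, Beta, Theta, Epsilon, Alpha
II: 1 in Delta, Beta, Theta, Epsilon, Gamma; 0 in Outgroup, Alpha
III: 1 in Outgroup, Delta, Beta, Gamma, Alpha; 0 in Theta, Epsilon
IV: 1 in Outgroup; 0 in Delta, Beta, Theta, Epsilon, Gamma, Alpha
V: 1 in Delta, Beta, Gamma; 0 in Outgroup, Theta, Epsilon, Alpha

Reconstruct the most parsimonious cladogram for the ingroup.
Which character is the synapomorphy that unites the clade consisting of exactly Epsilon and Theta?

Character polarity is set by the outgroup: the derived state is whichever differs from the outgroup's state, so for III, IV the derived state is '0', and for the remaining characters it is '1'.
Only Delta and Gamma show the derived state '1' for I, supporting them as a clade.
II (derived state '1') is shared by Beta, Delta, Epsilon, Gamma, and Theta — a synapomorphy uniting that clade.
Only Epsilon and Theta show the derived state '0' for III, supporting them as a clade.
IV (derived state '0') is shared by all ingroup taxa — unites the whole ingroup.
V (derived state '1') is shared by Beta, Delta, and Gamma — a synapomorphy uniting that clade.
Most parsimonious ingroup topology: ((((Delta,Gamma),Beta),(Theta,Epsilon)),Alpha).
The clade {Epsilon, Theta} is supported by III: its derived state '0' occurs in exactly those taxa and in no other taxon (including the outgroup).

III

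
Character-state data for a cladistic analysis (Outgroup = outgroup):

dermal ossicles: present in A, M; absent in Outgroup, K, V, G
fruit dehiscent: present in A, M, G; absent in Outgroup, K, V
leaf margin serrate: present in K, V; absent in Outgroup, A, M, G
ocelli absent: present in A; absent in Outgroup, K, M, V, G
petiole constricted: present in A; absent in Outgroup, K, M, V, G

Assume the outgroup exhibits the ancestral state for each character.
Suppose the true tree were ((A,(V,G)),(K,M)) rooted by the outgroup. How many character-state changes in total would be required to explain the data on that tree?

9

Map each character onto ((A,(V,G)),(K,M)) (rooted by Outgroup) and count the minimum state changes it requires (Fitch parsimony):
dermal ossicles: 2; fruit dehiscent: 3; leaf margin serrate: 2; ocelli absent: 1; petiole constricted: 1.
Total tree length = 9.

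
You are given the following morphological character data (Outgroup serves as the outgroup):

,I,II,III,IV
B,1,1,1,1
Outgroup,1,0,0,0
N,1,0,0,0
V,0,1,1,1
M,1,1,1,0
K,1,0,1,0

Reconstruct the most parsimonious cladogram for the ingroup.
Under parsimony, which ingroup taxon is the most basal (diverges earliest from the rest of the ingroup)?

N

Character polarity is set by the outgroup: the derived state is whichever differs from the outgroup's state, so for I the derived state is '0', and for the remaining characters it is '1'.
I (derived state '0') is unique to V (autapomorphy; uninformative for grouping).
II (derived state '1') is shared by B, M, and V — a synapomorphy uniting that clade.
Only B, K, M, and V show the derived state '1' for III, supporting them as a clade.
Only B and V show the derived state '1' for IV, supporting them as a clade.
Most parsimonious ingroup topology: ((((V,B),M),K),N).
N is sister to the clade containing all other ingroup taxa, so it is the earliest-diverging (most basal) ingroup lineage.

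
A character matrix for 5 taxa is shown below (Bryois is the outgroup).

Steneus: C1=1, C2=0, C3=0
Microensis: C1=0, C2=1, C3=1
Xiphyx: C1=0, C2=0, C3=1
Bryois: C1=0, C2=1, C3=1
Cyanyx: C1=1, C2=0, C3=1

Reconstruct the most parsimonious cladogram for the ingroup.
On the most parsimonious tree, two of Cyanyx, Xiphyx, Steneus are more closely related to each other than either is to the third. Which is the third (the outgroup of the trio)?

Character polarity is set by the outgroup: the derived state is whichever differs from the outgroup's state, so for C2, C3 the derived state is '0', and for the remaining characters it is '1'.
C1 (derived state '1') is shared by Cyanyx and Steneus — a synapomorphy uniting that clade.
C2 (derived state '0') is shared by Cyanyx, Steneus, and Xiphyx — a synapomorphy uniting that clade.
C3 (derived state '0') is unique to Steneus (autapomorphy; uninformative for grouping).
Most parsimonious ingroup topology: (((Steneus,Cyanyx),Xiphyx),Microensis).
Steneus and Cyanyx share a more recent common ancestor with each other than either does with Xiphyx, so Xiphyx is the least closely related of the three.

Xiphyx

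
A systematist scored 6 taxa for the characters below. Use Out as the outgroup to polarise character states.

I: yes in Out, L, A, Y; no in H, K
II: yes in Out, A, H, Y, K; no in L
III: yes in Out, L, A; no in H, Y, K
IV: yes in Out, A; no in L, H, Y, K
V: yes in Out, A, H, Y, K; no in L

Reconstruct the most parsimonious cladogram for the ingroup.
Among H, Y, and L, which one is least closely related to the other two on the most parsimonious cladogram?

The outgroup has state 'yes' for every character, so 'no' is the derived state throughout.
I: derived state 'no' in H and K only — synapomorphy for {H, K}.
II: derived state 'no' in L only — an autapomorphy, so it tells us nothing about relationships among taxa.
III: derived state 'no' in H, K, and Y only — synapomorphy for {H, K, Y}.
Only H, K, L, and Y show the derived state 'no' for IV, supporting them as a clade.
V: derived state 'no' in L only — an autapomorphy, so it tells us nothing about relationships among taxa.
Most parsimonious ingroup topology: ((L,((H,K),Y)),A).
Y and H share a more recent common ancestor with each other than either does with L, so L is the least closely related of the three.

L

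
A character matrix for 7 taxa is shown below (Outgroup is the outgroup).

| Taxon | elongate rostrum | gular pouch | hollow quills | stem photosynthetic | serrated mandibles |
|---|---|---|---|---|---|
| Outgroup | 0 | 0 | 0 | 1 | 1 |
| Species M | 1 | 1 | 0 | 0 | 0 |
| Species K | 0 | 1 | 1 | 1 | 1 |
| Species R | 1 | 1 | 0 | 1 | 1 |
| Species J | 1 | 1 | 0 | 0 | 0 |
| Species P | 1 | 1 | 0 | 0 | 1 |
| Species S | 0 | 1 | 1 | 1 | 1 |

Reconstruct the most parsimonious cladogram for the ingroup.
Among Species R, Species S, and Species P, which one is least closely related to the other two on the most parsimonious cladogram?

Character polarity is set by the outgroup: the derived state is whichever differs from the outgroup's state, so for stem photosynthetic, serrated mandibles the derived state is '0', and for the remaining characters it is '1'.
elongate rostrum: derived state '1' in Species J, Species M, Species P, and Species R only — synapomorphy for {Species J, Species M, Species P, Species R}.
gular pouch (derived state '1') is shared by all ingroup taxa — unites the whole ingroup.
hollow quills (derived state '1') is shared by Species K and Species S — a synapomorphy uniting that clade.
Only Species J, Species M, and Species P show the derived state '0' for stem photosynthetic, supporting them as a clade.
serrated mandibles: derived state '0' in Species J and Species M only — synapomorphy for {Species J, Species M}.
Most parsimonious ingroup topology: ((((Species M,Species J),Species P),Species R),(Species K,Species S)).
Species R and Species P share a more recent common ancestor with each other than either does with Species S, so Species S is the least closely related of the three.

Species S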